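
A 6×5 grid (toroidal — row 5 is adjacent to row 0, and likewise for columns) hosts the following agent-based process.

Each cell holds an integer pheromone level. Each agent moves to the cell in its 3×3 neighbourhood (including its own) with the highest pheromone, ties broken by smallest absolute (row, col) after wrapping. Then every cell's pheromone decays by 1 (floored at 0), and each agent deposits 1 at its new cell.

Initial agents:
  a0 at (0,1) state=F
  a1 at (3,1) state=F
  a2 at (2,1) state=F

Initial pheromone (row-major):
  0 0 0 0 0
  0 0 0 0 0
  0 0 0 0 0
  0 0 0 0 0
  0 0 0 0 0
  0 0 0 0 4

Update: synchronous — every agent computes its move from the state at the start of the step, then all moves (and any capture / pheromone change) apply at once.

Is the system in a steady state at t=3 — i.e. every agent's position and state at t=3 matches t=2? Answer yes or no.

t=1: a0@(0,0) a1@(2,0) a2@(1,0) | pheromone: 1 0 0 0 0 / 1 0 0 0 0 / 1 0 0 0 0 / 0 0 0 0 0 / 0 0 0 0 0 / 0 0 0 0 3
t=2: a0@(5,4) a1@(1,0) a2@(0,0) | pheromone: 1 0 0 0 0 / 1 0 0 0 0 / 0 0 0 0 0 / 0 0 0 0 0 / 0 0 0 0 0 / 0 0 0 0 3
t=3: a0@(5,4) a1@(0,0) a2@(5,4) | pheromone: 1 0 0 0 0 / 0 0 0 0 0 / 0 0 0 0 0 / 0 0 0 0 0 / 0 0 0 0 0 / 0 0 0 0 4

no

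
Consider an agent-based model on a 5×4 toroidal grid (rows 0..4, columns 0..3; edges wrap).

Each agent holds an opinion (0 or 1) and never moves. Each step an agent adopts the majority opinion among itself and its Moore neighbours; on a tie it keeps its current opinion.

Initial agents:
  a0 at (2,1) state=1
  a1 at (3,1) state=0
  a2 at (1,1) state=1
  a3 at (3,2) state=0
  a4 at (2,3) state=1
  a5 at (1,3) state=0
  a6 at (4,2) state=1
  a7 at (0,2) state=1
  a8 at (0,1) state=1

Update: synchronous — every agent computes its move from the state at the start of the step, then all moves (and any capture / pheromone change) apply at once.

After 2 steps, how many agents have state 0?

t=1: a0@(2,1):1 a1@(3,1):0 a2@(1,1):1 a3@(3,2):1 a4@(2,3):0 a5@(1,3):1 a6@(4,2):1 a7@(0,2):1 a8@(0,1):1
t=2: a0@(2,1):1 a1@(3,1):1 a2@(1,1):1 a3@(3,2):1 a4@(2,3):1 a5@(1,3):1 a6@(4,2):1 a7@(0,2):1 a8@(0,1):1

0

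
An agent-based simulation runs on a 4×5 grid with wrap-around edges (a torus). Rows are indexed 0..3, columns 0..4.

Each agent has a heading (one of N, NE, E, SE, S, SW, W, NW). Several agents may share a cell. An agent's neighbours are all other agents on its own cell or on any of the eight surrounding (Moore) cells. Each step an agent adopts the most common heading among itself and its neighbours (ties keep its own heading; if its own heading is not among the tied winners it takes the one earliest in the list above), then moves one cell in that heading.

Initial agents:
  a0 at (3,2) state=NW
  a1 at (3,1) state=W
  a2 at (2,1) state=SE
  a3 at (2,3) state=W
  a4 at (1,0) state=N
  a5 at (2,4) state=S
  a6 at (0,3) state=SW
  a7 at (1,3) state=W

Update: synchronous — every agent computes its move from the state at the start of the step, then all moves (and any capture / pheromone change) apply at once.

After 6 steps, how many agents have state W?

t=1: a0@(3,1):W a1@(3,0):W a2@(3,2):SE a3@(2,2):W a4@(0,0):N a5@(2,3):W a6@(1,2):SW a7@(1,2):W
t=2: a0@(3,0):W a1@(3,4):W a2@(3,1):W a3@(2,1):W a4@(0,4):W a5@(2,2):W a6@(1,1):W a7@(1,1):W
t=3: a0@(3,4):W a1@(3,3):W a2@(3,0):W a3@(2,0):W a4@(0,3):W a5@(2,1):W a6@(1,0):W a7@(1,0):W
t=4: a0@(3,3):W a1@(3,2):W a2@(3,4):W a3@(2,4):W a4@(0,2):W a5@(2,0):W a6@(1,4):W a7@(1,4):W
t=5: a0@(3,2):W a1@(3,1):W a2@(3,3):W a3@(2,3):W a4@(0,1):W a5@(2,4):W a6@(1,3):W a7@(1,3):W
t=6: a0@(3,1):W a1@(3,0):W a2@(3,2):W a3@(2,2):W a4@(0,0):W a5@(2,3):W a6@(1,2):W a7@(1,2):W

8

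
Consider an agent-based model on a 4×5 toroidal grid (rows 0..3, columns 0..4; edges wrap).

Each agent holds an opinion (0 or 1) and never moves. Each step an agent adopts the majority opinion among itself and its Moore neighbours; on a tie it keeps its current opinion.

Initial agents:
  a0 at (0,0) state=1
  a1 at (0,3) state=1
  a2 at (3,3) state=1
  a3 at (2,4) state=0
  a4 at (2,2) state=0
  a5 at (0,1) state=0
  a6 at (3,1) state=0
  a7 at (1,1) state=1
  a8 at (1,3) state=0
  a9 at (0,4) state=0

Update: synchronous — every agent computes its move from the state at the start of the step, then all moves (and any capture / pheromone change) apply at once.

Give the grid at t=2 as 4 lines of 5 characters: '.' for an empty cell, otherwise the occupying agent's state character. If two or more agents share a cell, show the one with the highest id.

t=1: a0@(0,0):0 a1@(0,3):1 a2@(3,3):0 a3@(2,4):0 a4@(2,2):0 a5@(0,1):0 a6@(3,1):0 a7@(1,1):1 a8@(1,3):0 a9@(0,4):1
t=2: a0@(0,0):0 a1@(0,3):1 a2@(3,3):0 a3@(2,4):0 a4@(2,2):0 a5@(0,1):0 a6@(3,1):0 a7@(1,1):0 a8@(1,3):0 a9@(0,4):0

00.10
.0.0.
..0.0
.0.0.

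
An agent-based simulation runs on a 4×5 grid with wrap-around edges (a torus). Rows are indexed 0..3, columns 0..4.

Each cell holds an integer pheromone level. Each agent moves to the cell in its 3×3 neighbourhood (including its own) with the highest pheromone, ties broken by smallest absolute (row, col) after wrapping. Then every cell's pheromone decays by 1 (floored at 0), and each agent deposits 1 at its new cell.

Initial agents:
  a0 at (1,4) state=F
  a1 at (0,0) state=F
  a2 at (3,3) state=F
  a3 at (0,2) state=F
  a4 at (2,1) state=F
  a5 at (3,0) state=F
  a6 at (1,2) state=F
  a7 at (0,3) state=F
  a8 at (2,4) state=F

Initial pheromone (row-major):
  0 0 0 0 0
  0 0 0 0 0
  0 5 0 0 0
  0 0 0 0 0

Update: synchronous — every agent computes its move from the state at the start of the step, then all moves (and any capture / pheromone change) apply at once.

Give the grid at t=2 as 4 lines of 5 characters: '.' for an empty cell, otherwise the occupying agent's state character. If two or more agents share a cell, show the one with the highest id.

t=1: a0@(0,0) a1@(0,0) a2@(0,2) a3@(0,1) a4@(2,1) a5@(2,1) a6@(2,1) a7@(0,2) a8@(1,0) | pheromone: 2 1 2 0 0 / 1 0 0 0 0 / 0 7 0 0 0 / 0 0 0 0 0
t=2: a0@(0,0) a1@(0,0) a2@(0,2) a3@(0,0) a4@(2,1) a5@(2,1) a6@(2,1) a7@(0,2) a8@(2,1) | pheromone: 4 0 3 0 0 / 0 0 0 0 0 / 0 10 0 0 0 / 0 0 0 0 0

F.F..
.....
.F...
.....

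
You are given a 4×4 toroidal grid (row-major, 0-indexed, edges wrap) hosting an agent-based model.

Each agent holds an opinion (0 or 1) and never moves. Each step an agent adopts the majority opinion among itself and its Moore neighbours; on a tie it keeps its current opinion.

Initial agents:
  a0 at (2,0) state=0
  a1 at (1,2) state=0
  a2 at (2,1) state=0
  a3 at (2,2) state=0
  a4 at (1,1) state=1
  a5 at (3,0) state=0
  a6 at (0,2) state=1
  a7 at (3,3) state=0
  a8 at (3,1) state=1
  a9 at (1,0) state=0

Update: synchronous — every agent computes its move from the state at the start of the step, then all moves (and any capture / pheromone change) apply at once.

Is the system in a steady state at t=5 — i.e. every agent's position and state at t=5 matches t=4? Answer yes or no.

t=1: a0@(2,0):0 a1@(1,2):0 a2@(2,1):0 a3@(2,2):0 a4@(1,1):0 a5@(3,0):0 a6@(0,2):1 a7@(3,3):0 a8@(3,1):0 a9@(1,0):0
t=2: a0@(2,0):0 a1@(1,2):0 a2@(2,1):0 a3@(2,2):0 a4@(1,1):0 a5@(3,0):0 a6@(0,2):0 a7@(3,3):0 a8@(3,1):0 a9@(1,0):0
t=3: (unchanged — steady state)

yes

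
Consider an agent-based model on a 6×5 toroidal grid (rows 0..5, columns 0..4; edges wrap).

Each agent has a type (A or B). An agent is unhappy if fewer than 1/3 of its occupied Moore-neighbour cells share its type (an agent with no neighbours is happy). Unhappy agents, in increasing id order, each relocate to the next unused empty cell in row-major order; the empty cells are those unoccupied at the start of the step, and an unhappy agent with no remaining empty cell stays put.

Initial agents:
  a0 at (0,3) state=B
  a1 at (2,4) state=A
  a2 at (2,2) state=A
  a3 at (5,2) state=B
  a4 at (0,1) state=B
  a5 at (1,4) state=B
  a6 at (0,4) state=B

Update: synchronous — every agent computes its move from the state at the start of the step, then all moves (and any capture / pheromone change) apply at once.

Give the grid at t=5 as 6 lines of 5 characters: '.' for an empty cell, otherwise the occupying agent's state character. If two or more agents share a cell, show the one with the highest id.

AB.BB
....B
..A..
.....
.....
..B..

t=1: a0@(0,3):B a1@(0,0):A a2@(2,2):A a3@(5,2):B a4@(0,1):B a5@(1,4):B a6@(0,4):B
t=2: a0@(0,3):B a1@(0,2):A a2@(2,2):A a3@(5,2):B a4@(0,1):B a5@(1,4):B a6@(0,4):B
t=3: a0@(0,3):B a1@(0,0):A a2@(2,2):A a3@(5,2):B a4@(0,1):B a5@(1,4):B a6@(0,4):B
t=4: a0@(0,3):B a1@(0,2):A a2@(2,2):A a3@(5,2):B a4@(0,1):B a5@(1,4):B a6@(0,4):B
t=5: a0@(0,3):B a1@(0,0):A a2@(2,2):A a3@(5,2):B a4@(0,1):B a5@(1,4):B a6@(0,4):B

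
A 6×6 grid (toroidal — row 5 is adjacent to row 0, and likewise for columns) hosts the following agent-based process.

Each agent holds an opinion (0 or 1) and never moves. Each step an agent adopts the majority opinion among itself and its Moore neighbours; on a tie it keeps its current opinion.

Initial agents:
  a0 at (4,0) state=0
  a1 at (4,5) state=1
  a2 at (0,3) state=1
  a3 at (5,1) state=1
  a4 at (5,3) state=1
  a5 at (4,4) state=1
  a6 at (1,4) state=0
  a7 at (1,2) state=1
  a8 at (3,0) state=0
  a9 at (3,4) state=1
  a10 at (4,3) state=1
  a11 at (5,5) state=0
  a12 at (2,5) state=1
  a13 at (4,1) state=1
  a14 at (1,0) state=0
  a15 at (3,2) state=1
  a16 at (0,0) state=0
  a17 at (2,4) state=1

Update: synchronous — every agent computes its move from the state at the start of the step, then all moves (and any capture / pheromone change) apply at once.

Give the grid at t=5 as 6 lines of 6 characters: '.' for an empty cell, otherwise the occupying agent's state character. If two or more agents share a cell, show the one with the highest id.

t=1: a0@(4,0):0 a1@(4,5):1 a2@(0,3):1 a3@(5,1):1 a4@(5,3):1 a5@(4,4):1 a6@(1,4):1 a7@(1,2):1 a8@(3,0):1 a9@(3,4):1 a10@(4,3):1 a11@(5,5):0 a12@(2,5):1 a13@(4,1):1 a14@(1,0):0 a15@(3,2):1 a16@(0,0):0 a17@(2,4):1
t=2: a0@(4,0):1 a1@(4,5):1 a2@(0,3):1 a3@(5,1):1 a4@(5,3):1 a5@(4,4):1 a6@(1,4):1 a7@(1,2):1 a8@(3,0):1 a9@(3,4):1 a10@(4,3):1 a11@(5,5):0 a12@(2,5):1 a13@(4,1):1 a14@(1,0):0 a15@(3,2):1 a16@(0,0):0 a17@(2,4):1
t=3: a0@(4,0):1 a1@(4,5):1 a2@(0,3):1 a3@(5,1):1 a4@(5,3):1 a5@(4,4):1 a6@(1,4):1 a7@(1,2):1 a8@(3,0):1 a9@(3,4):1 a10@(4,3):1 a11@(5,5):1 a12@(2,5):1 a13@(4,1):1 a14@(1,0):0 a15@(3,2):1 a16@(0,0):0 a17@(2,4):1
t=4: (unchanged — steady state)

0..1..
0.1.1.
....11
1.1.1.
11.111
.1.1.1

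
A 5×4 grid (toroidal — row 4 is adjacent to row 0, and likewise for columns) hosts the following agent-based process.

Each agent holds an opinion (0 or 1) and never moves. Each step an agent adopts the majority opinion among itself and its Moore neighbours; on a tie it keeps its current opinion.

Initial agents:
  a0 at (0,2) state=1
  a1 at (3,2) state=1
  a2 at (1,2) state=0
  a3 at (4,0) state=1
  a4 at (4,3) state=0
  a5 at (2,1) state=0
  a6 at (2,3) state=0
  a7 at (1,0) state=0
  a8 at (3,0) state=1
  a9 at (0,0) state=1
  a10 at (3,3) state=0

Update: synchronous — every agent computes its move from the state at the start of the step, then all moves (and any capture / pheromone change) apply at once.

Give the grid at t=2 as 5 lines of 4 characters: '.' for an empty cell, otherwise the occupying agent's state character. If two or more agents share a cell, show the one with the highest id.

t=1: a0@(0,2):0 a1@(3,2):0 a2@(1,2):0 a3@(4,0):1 a4@(4,3):1 a5@(2,1):0 a6@(2,3):0 a7@(1,0):0 a8@(3,0):0 a9@(0,0):1 a10@(3,3):0
t=2: a0@(0,2):0 a1@(3,2):0 a2@(1,2):0 a3@(4,0):1 a4@(4,3):0 a5@(2,1):0 a6@(2,3):0 a7@(1,0):0 a8@(3,0):0 a9@(0,0):1 a10@(3,3):0

1.0.
0.0.
.0.0
0.00
1..0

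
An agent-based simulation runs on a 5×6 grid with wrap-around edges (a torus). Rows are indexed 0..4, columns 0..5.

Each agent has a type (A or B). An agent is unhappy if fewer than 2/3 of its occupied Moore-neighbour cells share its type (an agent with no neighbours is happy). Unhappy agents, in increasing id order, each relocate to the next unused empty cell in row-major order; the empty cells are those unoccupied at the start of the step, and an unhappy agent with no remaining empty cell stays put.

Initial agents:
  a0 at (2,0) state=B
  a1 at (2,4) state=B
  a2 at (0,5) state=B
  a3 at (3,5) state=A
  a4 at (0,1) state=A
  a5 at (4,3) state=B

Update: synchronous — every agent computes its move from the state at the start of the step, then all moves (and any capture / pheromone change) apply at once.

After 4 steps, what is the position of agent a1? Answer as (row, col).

(1, 0)

t=1: a0@(0,0):B a1@(0,2):B a2@(0,5):B a3@(0,3):A a4@(0,1):A a5@(4,3):B
t=2: a0@(0,4):B a1@(1,0):B a2@(0,5):B a3@(1,1):A a4@(1,2):A a5@(1,3):B
t=3: a0@(0,4):B a1@(0,0):B a2@(0,5):B a3@(0,1):A a4@(0,2):A a5@(0,3):B
t=4: a0@(0,4):B a1@(1,0):B a2@(0,5):B a3@(1,1):A a4@(1,2):A a5@(1,3):B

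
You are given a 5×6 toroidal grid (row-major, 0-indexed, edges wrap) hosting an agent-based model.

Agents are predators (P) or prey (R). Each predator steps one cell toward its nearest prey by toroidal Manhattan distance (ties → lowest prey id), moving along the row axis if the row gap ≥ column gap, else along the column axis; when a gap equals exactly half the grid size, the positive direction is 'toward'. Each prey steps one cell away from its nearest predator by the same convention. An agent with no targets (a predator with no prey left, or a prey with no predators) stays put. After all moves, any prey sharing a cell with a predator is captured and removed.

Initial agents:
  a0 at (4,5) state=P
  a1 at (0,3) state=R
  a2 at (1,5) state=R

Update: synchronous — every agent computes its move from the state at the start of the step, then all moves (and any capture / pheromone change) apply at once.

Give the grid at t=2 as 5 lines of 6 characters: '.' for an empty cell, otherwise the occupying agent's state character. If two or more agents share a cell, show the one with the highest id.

.R....
.....P
......
.....R
......

t=1: a0@(0,5):P a1@(0,2):R a2@(2,5):R
t=2: a0@(1,5):P a1@(0,1):R a2@(3,5):R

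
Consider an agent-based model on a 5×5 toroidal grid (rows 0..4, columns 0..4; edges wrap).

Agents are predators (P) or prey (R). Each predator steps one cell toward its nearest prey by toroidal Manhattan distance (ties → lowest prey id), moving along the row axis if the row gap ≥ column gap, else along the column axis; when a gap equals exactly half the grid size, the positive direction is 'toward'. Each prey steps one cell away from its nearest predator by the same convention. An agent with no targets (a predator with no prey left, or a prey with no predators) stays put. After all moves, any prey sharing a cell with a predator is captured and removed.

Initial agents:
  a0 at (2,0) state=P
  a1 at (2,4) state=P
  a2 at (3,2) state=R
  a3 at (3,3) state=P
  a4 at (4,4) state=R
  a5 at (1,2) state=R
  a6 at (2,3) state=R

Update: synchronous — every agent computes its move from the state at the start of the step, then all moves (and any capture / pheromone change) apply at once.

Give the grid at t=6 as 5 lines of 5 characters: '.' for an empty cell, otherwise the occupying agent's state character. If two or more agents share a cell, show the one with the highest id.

t=1: a0@(2,4):P a1@(2,3):P a2@(3,1):R a3@(3,2):P a4@(0,4):R a5@(1,3):R a6@(2,2):R
t=2: a0@(1,4):P a1@(1,3):P a2@(3,0):R a3@(3,1):P a4@(4,4):R a5@(0,3):R a6@(2,1):R
t=3: a0@(0,4):P a1@(0,3):P a2@(3,4):R a3@(3,0):P a4@(3,4):R a5@(4,3):R a6@(1,1):R
t=4: a0@(4,4):P a1@(4,3):P a2@(3,3):R a3@(3,4):P a4@(3,3):R a5@(3,3):R a6@(1,2):R
t=5: a0@(3,4):P a1@(3,3):P a2@(2,3):R a3@(3,3):P a4@(2,3):R a5@(2,3):R a6@(2,2):R
t=6: a0@(2,4):P a1@(2,3):P a2@(1,3):R a3@(2,3):P a4@(1,3):R a5@(1,3):R a6@(1,2):R

.....
..RR.
...PP
.....
.....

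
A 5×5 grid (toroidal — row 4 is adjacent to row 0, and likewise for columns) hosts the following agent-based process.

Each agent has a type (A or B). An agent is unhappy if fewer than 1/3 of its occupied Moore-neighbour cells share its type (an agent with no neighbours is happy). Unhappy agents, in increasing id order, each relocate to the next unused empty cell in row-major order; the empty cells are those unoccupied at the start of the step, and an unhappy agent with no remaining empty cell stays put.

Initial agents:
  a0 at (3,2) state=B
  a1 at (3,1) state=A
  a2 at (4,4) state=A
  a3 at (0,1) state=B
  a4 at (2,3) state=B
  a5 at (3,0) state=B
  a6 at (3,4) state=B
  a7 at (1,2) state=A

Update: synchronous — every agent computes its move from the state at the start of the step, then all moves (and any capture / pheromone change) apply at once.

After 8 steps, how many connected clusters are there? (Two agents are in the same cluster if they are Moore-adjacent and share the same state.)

t=1: a0@(3,2):B a1@(0,0):A a2@(0,2):A a3@(0,3):B a4@(2,3):B a5@(3,0):B a6@(3,4):B a7@(0,4):A
t=2: a0@(3,2):B a1@(0,0):A a2@(0,1):A a3@(1,0):B a4@(2,3):B a5@(3,0):B a6@(3,4):B a7@(0,4):A
t=3: a0@(3,2):B a1@(0,0):A a2@(0,1):A a3@(0,2):B a4@(2,3):B a5@(3,0):B a6@(3,4):B a7@(0,4):A
t=4: a0@(3,2):B a1@(0,0):A a2@(0,1):A a3@(0,3):B a4@(2,3):B a5@(3,0):B a6@(3,4):B a7@(0,4):A
t=5: a0@(3,2):B a1@(0,0):A a2@(0,1):A a3@(0,2):B a4@(2,3):B a5@(3,0):B a6@(3,4):B a7@(0,4):A
t=6: a0@(3,2):B a1@(0,0):A a2@(0,1):A a3@(0,3):B a4@(2,3):B a5@(3,0):B a6@(3,4):B a7@(0,4):A
t=7: a0@(3,2):B a1@(0,0):A a2@(0,1):A a3@(0,2):B a4@(2,3):B a5@(3,0):B a6@(3,4):B a7@(0,4):A
t=8: a0@(3,2):B a1@(0,0):A a2@(0,1):A a3@(0,3):B a4@(2,3):B a5@(3,0):B a6@(3,4):B a7@(0,4):A

3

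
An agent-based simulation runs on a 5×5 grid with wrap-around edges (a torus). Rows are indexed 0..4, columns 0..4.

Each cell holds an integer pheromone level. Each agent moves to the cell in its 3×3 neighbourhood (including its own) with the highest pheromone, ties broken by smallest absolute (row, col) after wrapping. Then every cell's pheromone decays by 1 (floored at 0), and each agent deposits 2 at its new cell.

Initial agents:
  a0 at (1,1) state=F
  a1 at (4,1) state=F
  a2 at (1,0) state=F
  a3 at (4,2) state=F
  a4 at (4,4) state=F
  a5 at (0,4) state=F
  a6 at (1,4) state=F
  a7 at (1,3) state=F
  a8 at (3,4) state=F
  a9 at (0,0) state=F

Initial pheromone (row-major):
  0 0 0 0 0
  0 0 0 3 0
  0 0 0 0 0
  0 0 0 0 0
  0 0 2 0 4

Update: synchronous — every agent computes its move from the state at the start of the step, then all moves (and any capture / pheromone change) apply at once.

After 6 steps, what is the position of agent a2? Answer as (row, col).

(4, 4)

t=1: a0@(0,0) a1@(4,2) a2@(0,0) a3@(4,2) a4@(4,4) a5@(4,4) a6@(1,3) a7@(1,3) a8@(4,4) a9@(4,4) | pheromone: 4 0 0 0 0 / 0 0 0 6 0 / 0 0 0 0 0 / 0 0 0 0 0 / 0 0 5 0 11
t=2: a0@(4,4) a1@(4,2) a2@(4,4) a3@(4,2) a4@(4,4) a5@(4,4) a6@(1,3) a7@(1,3) a8@(4,4) a9@(4,4) | pheromone: 3 0 0 0 0 / 0 0 0 9 0 / 0 0 0 0 0 / 0 0 0 0 0 / 0 0 8 0 22
t=3: a0@(4,4) a1@(4,2) a2@(4,4) a3@(4,2) a4@(4,4) a5@(4,4) a6@(1,3) a7@(1,3) a8@(4,4) a9@(4,4) | pheromone: 2 0 0 0 0 / 0 0 0 12 0 / 0 0 0 0 0 / 0 0 0 0 0 / 0 0 11 0 33
t=4: a0@(4,4) a1@(4,2) a2@(4,4) a3@(4,2) a4@(4,4) a5@(4,4) a6@(1,3) a7@(1,3) a8@(4,4) a9@(4,4) | pheromone: 1 0 0 0 0 / 0 0 0 15 0 / 0 0 0 0 0 / 0 0 0 0 0 / 0 0 14 0 44
t=5: a0@(4,4) a1@(4,2) a2@(4,4) a3@(4,2) a4@(4,4) a5@(4,4) a6@(1,3) a7@(1,3) a8@(4,4) a9@(4,4) | pheromone: 0 0 0 0 0 / 0 0 0 18 0 / 0 0 0 0 0 / 0 0 0 0 0 / 0 0 17 0 55
t=6: a0@(4,4) a1@(4,2) a2@(4,4) a3@(4,2) a4@(4,4) a5@(4,4) a6@(1,3) a7@(1,3) a8@(4,4) a9@(4,4) | pheromone: 0 0 0 0 0 / 0 0 0 21 0 / 0 0 0 0 0 / 0 0 0 0 0 / 0 0 20 0 66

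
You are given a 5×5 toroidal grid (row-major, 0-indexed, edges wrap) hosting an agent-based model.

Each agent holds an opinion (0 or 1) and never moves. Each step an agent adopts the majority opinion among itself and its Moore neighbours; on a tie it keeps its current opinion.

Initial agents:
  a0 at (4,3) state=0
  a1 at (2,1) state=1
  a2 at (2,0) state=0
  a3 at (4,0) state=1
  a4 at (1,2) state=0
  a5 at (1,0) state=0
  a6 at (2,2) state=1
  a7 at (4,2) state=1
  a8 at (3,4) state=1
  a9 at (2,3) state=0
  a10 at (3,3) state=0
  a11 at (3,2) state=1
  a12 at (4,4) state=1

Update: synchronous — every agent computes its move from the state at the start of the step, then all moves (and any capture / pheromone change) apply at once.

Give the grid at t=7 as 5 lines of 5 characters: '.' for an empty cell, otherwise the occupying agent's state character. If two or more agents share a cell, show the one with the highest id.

t=1: a0@(4,3):1 a1@(2,1):1 a2@(2,0):0 a3@(4,0):1 a4@(1,2):0 a5@(1,0):0 a6@(2,2):1 a7@(4,2):1 a8@(3,4):0 a9@(2,3):0 a10@(3,3):1 a11@(3,2):1 a12@(4,4):1
t=2: a0@(4,3):1 a1@(2,1):1 a2@(2,0):0 a3@(4,0):1 a4@(1,2):0 a5@(1,0):0 a6@(2,2):1 a7@(4,2):1 a8@(3,4):1 a9@(2,3):0 a10@(3,3):1 a11@(3,2):1 a12@(4,4):1
t=3: a0@(4,3):1 a1@(2,1):1 a2@(2,0):0 a3@(4,0):1 a4@(1,2):0 a5@(1,0):0 a6@(2,2):1 a7@(4,2):1 a8@(3,4):1 a9@(2,3):1 a10@(3,3):1 a11@(3,2):1 a12@(4,4):1
t=4: a0@(4,3):1 a1@(2,1):1 a2@(2,0):0 a3@(4,0):1 a4@(1,2):1 a5@(1,0):0 a6@(2,2):1 a7@(4,2):1 a8@(3,4):1 a9@(2,3):1 a10@(3,3):1 a11@(3,2):1 a12@(4,4):1
t=5: (unchanged — steady state)

.....
0.1..
0111.
..111
1.111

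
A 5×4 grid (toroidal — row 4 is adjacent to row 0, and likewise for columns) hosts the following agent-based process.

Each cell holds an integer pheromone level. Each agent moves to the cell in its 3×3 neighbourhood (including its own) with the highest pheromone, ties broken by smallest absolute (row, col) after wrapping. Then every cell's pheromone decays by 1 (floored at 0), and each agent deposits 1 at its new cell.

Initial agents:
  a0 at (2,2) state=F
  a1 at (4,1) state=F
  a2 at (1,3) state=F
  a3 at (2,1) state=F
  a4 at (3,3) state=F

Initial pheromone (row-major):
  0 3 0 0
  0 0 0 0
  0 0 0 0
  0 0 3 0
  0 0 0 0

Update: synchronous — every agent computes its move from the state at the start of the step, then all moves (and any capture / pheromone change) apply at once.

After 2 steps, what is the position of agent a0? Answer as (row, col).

(3, 2)

t=1: a0@(3,2) a1@(0,1) a2@(0,0) a3@(3,2) a4@(3,2) | pheromone: 1 3 0 0 / 0 0 0 0 / 0 0 0 0 / 0 0 5 0 / 0 0 0 0
t=2: a0@(3,2) a1@(0,1) a2@(0,1) a3@(3,2) a4@(3,2) | pheromone: 0 4 0 0 / 0 0 0 0 / 0 0 0 0 / 0 0 7 0 / 0 0 0 0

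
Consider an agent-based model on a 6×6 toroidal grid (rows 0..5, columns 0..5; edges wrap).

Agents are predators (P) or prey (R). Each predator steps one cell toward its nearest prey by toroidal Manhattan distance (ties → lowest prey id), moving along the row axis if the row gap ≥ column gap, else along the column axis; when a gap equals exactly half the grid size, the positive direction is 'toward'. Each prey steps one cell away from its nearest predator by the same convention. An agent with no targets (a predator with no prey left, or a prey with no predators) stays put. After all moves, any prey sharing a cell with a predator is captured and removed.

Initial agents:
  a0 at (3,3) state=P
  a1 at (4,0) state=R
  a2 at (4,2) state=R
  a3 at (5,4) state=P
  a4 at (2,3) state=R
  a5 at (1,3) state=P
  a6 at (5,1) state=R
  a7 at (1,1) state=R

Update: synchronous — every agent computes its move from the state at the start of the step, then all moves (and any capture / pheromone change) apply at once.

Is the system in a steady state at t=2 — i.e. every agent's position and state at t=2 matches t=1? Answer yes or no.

no

t=1: a0@(2,3):P a1@(4,1):R a2@(5,2):R a3@(5,5):P a4@(1,3):R a5@(2,3):P a6@(5,0):R a7@(1,0):R
t=2: a0@(1,3):P a1@(4,2):R a2@(5,1):R a3@(5,0):P a4@(0,3):R a5@(1,3):P a6@(5,1):R a7@(2,0):R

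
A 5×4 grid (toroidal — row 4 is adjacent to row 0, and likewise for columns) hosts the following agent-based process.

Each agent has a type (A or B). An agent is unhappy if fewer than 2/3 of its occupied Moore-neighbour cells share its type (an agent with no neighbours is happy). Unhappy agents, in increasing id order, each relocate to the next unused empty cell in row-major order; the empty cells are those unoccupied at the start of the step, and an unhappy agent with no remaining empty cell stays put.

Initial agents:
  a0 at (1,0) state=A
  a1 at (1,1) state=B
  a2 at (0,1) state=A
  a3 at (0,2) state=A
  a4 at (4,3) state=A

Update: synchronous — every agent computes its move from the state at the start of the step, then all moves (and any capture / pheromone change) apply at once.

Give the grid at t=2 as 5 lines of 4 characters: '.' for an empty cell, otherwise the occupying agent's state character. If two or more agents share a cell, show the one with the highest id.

t=1: a0@(0,0):A a1@(0,3):B a2@(0,1):A a3@(0,2):A a4@(4,3):A
t=2: a0@(0,0):A a1@(1,0):B a2@(0,1):A a3@(0,2):A a4@(4,3):A

AAA.
B...
....
....
...A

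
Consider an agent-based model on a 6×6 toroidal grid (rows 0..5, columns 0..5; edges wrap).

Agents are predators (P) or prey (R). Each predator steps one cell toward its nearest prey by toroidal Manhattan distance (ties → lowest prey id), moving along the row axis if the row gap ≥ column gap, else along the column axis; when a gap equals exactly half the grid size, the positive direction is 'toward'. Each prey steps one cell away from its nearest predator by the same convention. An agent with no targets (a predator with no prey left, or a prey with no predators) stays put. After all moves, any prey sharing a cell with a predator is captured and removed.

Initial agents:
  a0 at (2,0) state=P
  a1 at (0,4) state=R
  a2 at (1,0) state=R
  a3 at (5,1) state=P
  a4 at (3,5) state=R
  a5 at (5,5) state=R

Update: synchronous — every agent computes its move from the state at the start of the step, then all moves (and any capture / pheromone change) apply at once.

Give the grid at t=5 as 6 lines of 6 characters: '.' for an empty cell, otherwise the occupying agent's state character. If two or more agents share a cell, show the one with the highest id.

t=1: a0@(1,0):P a1@(5,4):R a2@(0,0):R a3@(5,0):P a4@(4,5):R a5@(5,4):R
t=2: a0@(0,0):P a1@(5,3):R a2@(5,0):R a3@(0,0):P a4@(3,5):R a5@(5,3):R
t=3: a0@(5,0):P a1@(5,2):R a2@(4,0):R a3@(5,0):P a4@(2,5):R a5@(5,2):R
t=4: a0@(4,0):P a1@(5,3):R a2@(3,0):R a3@(4,0):P a4@(1,5):R a5@(5,3):R
t=5: a0@(3,0):P a1@(5,2):R a2@(2,0):R a3@(3,0):P a4@(0,5):R a5@(5,2):R

.....R
......
R.....
P.....
......
..R...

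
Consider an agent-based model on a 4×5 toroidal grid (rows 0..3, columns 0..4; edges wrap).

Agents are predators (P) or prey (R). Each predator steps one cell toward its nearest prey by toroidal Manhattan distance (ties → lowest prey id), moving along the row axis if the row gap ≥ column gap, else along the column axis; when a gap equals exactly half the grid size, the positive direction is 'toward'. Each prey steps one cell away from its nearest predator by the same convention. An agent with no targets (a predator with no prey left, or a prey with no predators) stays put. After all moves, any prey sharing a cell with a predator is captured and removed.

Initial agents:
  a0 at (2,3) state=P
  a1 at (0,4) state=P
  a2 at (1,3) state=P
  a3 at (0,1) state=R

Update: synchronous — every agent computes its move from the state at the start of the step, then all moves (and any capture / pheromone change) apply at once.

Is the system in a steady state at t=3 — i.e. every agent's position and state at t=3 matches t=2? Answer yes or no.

t=1: a0@(3,3):P a1@(0,0):P a2@(1,2):P a3@(0,2):R
t=2: a0@(0,3):P a1@(0,1):P a2@(0,2):P a3@(3,2):R
t=3: a0@(3,3):P a1@(3,1):P a2@(3,2):P a3@(2,2):R

no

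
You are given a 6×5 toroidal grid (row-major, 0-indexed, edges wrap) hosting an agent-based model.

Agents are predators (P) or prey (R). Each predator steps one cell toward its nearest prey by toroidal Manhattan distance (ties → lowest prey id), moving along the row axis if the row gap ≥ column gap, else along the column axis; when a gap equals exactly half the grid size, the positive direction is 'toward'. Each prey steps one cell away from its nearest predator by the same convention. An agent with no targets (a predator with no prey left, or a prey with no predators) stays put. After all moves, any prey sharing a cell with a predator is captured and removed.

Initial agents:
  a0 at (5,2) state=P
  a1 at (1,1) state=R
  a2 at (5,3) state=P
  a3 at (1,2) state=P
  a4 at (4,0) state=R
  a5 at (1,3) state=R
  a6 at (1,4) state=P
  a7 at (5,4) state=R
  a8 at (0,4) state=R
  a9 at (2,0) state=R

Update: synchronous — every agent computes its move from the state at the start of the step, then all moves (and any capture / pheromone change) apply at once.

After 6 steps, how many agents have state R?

t=1: a0@(5,3):P a1@(1,0):R a2@(5,4):P a3@(1,1):P a4@(4,4):R a5@(1,4):R a6@(1,3):P a7@(5,0):R a9@(3,0):R
t=2: a0@(4,3):P a2@(4,4):P a3@(1,0):P a4@(3,4):R a6@(1,4):P a7@(5,1):R a9@(2,0):R
t=3: a0@(3,3):P a2@(3,4):P a3@(2,0):P a6@(2,4):P a7@(5,0):R a9@(3,0):R
t=4: a0@(3,4):P a2@(3,0):P a3@(3,0):P a6@(3,4):P a7@(0,0):R a9@(3,1):R
t=5: a0@(3,0):P a2@(3,1):P a3@(3,1):P a6@(3,0):P a7@(5,0):R a9@(3,2):R
t=6: a0@(4,0):P a2@(3,2):P a3@(3,2):P a6@(4,0):P a7@(0,0):R a9@(3,3):R

2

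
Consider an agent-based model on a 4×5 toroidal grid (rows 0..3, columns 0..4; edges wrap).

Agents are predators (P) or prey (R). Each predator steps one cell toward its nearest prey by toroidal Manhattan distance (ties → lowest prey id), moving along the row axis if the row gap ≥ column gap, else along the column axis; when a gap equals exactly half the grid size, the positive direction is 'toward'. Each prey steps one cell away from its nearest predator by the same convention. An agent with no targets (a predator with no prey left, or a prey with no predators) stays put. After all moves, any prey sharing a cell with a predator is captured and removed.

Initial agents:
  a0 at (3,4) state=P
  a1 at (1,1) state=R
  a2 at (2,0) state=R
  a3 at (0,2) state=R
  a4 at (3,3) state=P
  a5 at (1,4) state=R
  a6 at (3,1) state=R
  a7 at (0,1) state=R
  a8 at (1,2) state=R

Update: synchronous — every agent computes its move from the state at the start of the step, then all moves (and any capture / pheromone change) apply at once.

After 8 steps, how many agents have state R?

t=1: a0@(2,4):P a1@(0,1):R a2@(1,0):R a3@(1,2):R a4@(0,3):P a5@(0,4):R a6@(3,2):R a7@(0,2):R a8@(0,2):R
t=2: a0@(1,4):P a1@(0,0):R a2@(0,0):R a3@(2,2):R a4@(0,4):P a5@(0,0):R a6@(2,2):R a7@(0,1):R a8@(0,1):R
t=3: a0@(0,4):P a1@(0,1):R a2@(0,1):R a3@(2,1):R a4@(0,0):P a5@(0,1):R a6@(2,1):R a7@(0,2):R a8@(0,2):R
t=4: a0@(0,0):P a1@(0,2):R a2@(0,2):R a3@(1,1):R a4@(0,1):P a5@(0,2):R a6@(1,1):R
t=5: a0@(0,1):P a1@(0,3):R a2@(0,3):R a3@(2,1):R a4@(0,2):P a5@(0,3):R a6@(2,1):R
t=6: a0@(0,2):P a1@(0,4):R a2@(0,4):R a3@(1,1):R a4@(0,3):P a5@(0,4):R a6@(1,1):R
t=7: a0@(0,3):P a1@(0,0):R a2@(0,0):R a3@(2,1):R a4@(0,4):P a5@(0,0):R a6@(2,1):R
t=8: a0@(0,4):P a1@(0,1):R a2@(0,1):R a3@(1,1):R a4@(0,0):P a5@(0,1):R a6@(1,1):R

5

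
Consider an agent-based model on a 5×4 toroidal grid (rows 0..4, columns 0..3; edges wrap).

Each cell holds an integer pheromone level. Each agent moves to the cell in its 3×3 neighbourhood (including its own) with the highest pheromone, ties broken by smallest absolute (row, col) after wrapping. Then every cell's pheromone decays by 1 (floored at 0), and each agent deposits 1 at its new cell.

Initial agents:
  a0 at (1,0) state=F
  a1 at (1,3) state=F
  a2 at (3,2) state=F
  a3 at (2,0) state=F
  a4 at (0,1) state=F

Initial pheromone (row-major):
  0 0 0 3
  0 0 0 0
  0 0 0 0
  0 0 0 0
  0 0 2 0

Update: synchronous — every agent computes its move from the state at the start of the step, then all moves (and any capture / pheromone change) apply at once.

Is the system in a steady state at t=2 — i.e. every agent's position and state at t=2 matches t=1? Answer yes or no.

t=1: a0@(0,3) a1@(0,3) a2@(4,2) a3@(1,0) a4@(4,2) | pheromone: 0 0 0 4 / 1 0 0 0 / 0 0 0 0 / 0 0 0 0 / 0 0 3 0
t=2: a0@(0,3) a1@(0,3) a2@(0,3) a3@(0,3) a4@(0,3) | pheromone: 0 0 0 8 / 0 0 0 0 / 0 0 0 0 / 0 0 0 0 / 0 0 2 0

no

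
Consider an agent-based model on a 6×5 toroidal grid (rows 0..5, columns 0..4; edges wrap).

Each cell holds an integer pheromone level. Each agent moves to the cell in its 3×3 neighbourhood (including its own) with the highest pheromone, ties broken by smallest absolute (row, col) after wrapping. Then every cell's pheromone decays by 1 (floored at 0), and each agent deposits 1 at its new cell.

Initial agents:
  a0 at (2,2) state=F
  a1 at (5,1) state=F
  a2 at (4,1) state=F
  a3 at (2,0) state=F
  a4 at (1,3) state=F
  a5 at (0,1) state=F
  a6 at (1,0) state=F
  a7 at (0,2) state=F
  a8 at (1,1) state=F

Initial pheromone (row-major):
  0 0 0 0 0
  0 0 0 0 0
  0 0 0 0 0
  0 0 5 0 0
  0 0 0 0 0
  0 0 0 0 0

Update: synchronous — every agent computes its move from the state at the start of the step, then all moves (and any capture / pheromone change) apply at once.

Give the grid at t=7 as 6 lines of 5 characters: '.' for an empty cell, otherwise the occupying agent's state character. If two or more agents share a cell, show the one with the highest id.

t=1: a0@(3,2) a1@(0,0) a2@(3,2) a3@(1,0) a4@(0,2) a5@(0,0) a6@(0,0) a7@(0,1) a8@(0,0) | pheromone: 4 1 1 0 0 / 1 0 0 0 0 / 0 0 0 0 0 / 0 0 6 0 0 / 0 0 0 0 0 / 0 0 0 0 0
t=2: a0@(3,2) a1@(0,0) a2@(3,2) a3@(0,0) a4@(0,1) a5@(0,0) a6@(0,0) a7@(0,0) a8@(0,0) | pheromone: 9 1 0 0 0 / 0 0 0 0 0 / 0 0 0 0 0 / 0 0 7 0 0 / 0 0 0 0 0 / 0 0 0 0 0
t=3: a0@(3,2) a1@(0,0) a2@(3,2) a3@(0,0) a4@(0,0) a5@(0,0) a6@(0,0) a7@(0,0) a8@(0,0) | pheromone: 15 0 0 0 0 / 0 0 0 0 0 / 0 0 0 0 0 / 0 0 8 0 0 / 0 0 0 0 0 / 0 0 0 0 0
t=4: a0@(3,2) a1@(0,0) a2@(3,2) a3@(0,0) a4@(0,0) a5@(0,0) a6@(0,0) a7@(0,0) a8@(0,0) | pheromone: 21 0 0 0 0 / 0 0 0 0 0 / 0 0 0 0 0 / 0 0 9 0 0 / 0 0 0 0 0 / 0 0 0 0 0
t=5: a0@(3,2) a1@(0,0) a2@(3,2) a3@(0,0) a4@(0,0) a5@(0,0) a6@(0,0) a7@(0,0) a8@(0,0) | pheromone: 27 0 0 0 0 / 0 0 0 0 0 / 0 0 0 0 0 / 0 0 10 0 0 / 0 0 0 0 0 / 0 0 0 0 0
t=6: a0@(3,2) a1@(0,0) a2@(3,2) a3@(0,0) a4@(0,0) a5@(0,0) a6@(0,0) a7@(0,0) a8@(0,0) | pheromone: 33 0 0 0 0 / 0 0 0 0 0 / 0 0 0 0 0 / 0 0 11 0 0 / 0 0 0 0 0 / 0 0 0 0 0
t=7: a0@(3,2) a1@(0,0) a2@(3,2) a3@(0,0) a4@(0,0) a5@(0,0) a6@(0,0) a7@(0,0) a8@(0,0) | pheromone: 39 0 0 0 0 / 0 0 0 0 0 / 0 0 0 0 0 / 0 0 12 0 0 / 0 0 0 0 0 / 0 0 0 0 0

F....
.....
.....
..F..
.....
.....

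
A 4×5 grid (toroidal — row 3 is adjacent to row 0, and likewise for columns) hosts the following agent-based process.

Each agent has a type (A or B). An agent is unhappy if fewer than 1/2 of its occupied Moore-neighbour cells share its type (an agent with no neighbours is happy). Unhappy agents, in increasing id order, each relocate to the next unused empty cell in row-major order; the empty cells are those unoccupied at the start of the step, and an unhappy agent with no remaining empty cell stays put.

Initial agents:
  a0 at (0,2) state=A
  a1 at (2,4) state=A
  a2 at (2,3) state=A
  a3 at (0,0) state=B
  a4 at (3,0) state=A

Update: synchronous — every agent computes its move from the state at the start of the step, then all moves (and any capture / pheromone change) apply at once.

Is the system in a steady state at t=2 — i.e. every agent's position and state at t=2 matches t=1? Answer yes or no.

no

t=1: a0@(0,2):A a1@(2,4):A a2@(2,3):A a3@(0,1):B a4@(3,0):A
t=2: a0@(0,0):A a1@(2,4):A a2@(2,3):A a3@(0,3):B a4@(3,0):A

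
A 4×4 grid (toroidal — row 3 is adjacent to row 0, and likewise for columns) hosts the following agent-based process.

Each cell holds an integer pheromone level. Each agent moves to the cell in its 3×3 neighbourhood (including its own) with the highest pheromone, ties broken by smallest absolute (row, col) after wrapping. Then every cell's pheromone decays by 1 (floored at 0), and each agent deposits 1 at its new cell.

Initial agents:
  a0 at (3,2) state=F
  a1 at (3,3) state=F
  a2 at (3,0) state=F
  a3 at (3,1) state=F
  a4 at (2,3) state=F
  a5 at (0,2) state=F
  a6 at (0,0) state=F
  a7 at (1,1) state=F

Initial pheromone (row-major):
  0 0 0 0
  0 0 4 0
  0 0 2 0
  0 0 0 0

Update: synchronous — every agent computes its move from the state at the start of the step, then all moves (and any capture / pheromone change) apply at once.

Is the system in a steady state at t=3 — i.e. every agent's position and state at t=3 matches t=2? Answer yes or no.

t=1: a0@(2,2) a1@(2,2) a2@(0,0) a3@(2,2) a4@(1,2) a5@(1,2) a6@(0,0) a7@(1,2) | pheromone: 2 0 0 0 / 0 0 6 0 / 0 0 4 0 / 0 0 0 0
t=2: a0@(1,2) a1@(1,2) a2@(0,0) a3@(1,2) a4@(1,2) a5@(1,2) a6@(0,0) a7@(1,2) | pheromone: 3 0 0 0 / 0 0 11 0 / 0 0 3 0 / 0 0 0 0
t=3: a0@(1,2) a1@(1,2) a2@(0,0) a3@(1,2) a4@(1,2) a5@(1,2) a6@(0,0) a7@(1,2) | pheromone: 4 0 0 0 / 0 0 16 0 / 0 0 2 0 / 0 0 0 0

yes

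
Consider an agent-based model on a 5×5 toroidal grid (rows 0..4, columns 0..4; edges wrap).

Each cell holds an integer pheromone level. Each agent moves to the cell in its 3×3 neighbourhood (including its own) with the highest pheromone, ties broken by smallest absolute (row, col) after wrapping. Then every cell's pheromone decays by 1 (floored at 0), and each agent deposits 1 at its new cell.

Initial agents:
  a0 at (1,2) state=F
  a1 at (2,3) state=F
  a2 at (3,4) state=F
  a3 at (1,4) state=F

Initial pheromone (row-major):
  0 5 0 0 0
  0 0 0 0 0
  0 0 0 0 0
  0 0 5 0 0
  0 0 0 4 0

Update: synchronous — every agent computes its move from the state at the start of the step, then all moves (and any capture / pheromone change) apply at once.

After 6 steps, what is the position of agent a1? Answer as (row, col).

(3, 2)

t=1: a0@(0,1) a1@(3,2) a2@(4,3) a3@(0,0) | pheromone: 1 5 0 0 0 / 0 0 0 0 0 / 0 0 0 0 0 / 0 0 5 0 0 / 0 0 0 4 0
t=2: a0@(0,1) a1@(3,2) a2@(3,2) a3@(0,1) | pheromone: 0 6 0 0 0 / 0 0 0 0 0 / 0 0 0 0 0 / 0 0 6 0 0 / 0 0 0 3 0
t=3: a0@(0,1) a1@(3,2) a2@(3,2) a3@(0,1) | pheromone: 0 7 0 0 0 / 0 0 0 0 0 / 0 0 0 0 0 / 0 0 7 0 0 / 0 0 0 2 0
t=4: a0@(0,1) a1@(3,2) a2@(3,2) a3@(0,1) | pheromone: 0 8 0 0 0 / 0 0 0 0 0 / 0 0 0 0 0 / 0 0 8 0 0 / 0 0 0 1 0
t=5: a0@(0,1) a1@(3,2) a2@(3,2) a3@(0,1) | pheromone: 0 9 0 0 0 / 0 0 0 0 0 / 0 0 0 0 0 / 0 0 9 0 0 / 0 0 0 0 0
t=6: a0@(0,1) a1@(3,2) a2@(3,2) a3@(0,1) | pheromone: 0 10 0 0 0 / 0 0 0 0 0 / 0 0 0 0 0 / 0 0 10 0 0 / 0 0 0 0 0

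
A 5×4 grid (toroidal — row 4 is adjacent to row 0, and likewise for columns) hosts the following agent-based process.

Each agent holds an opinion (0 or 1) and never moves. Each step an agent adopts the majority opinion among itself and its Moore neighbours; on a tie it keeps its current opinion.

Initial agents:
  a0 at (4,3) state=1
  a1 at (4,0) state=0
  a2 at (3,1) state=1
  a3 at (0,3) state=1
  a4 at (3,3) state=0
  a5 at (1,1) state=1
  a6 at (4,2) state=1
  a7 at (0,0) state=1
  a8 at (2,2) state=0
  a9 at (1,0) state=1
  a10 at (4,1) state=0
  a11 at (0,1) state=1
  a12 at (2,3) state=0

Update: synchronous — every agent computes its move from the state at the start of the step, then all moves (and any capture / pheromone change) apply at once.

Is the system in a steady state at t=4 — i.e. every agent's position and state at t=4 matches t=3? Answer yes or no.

yes

t=1: a0@(4,3):1 a1@(4,0):1 a2@(3,1):0 a3@(0,3):1 a4@(3,3):0 a5@(1,1):1 a6@(4,2):1 a7@(0,0):1 a8@(2,2):0 a9@(1,0):1 a10@(4,1):1 a11@(0,1):1 a12@(2,3):0
t=2: a0@(4,3):1 a1@(4,0):1 a2@(3,1):1 a3@(0,3):1 a4@(3,3):0 a5@(1,1):1 a6@(4,2):1 a7@(0,0):1 a8@(2,2):0 a9@(1,0):1 a10@(4,1):1 a11@(0,1):1 a12@(2,3):0
t=3: (unchanged — steady state)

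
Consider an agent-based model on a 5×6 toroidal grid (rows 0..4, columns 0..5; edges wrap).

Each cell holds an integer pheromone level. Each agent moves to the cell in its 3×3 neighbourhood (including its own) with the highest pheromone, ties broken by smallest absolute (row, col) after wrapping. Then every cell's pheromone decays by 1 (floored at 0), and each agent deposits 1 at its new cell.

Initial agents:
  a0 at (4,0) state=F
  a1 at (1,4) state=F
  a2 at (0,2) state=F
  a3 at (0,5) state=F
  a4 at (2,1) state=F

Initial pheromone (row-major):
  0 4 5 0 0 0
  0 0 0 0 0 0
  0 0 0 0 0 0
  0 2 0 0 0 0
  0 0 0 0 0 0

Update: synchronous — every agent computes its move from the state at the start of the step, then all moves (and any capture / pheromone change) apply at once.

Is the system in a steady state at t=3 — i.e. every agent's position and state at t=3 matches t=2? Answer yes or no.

no

t=1: a0@(0,1) a1@(0,3) a2@(0,2) a3@(0,0) a4@(3,1) | pheromone: 1 4 5 1 0 0 / 0 0 0 0 0 0 / 0 0 0 0 0 0 / 0 2 0 0 0 0 / 0 0 0 0 0 0
t=2: a0@(0,2) a1@(0,2) a2@(0,2) a3@(0,1) a4@(3,1) | pheromone: 0 4 7 0 0 0 / 0 0 0 0 0 0 / 0 0 0 0 0 0 / 0 2 0 0 0 0 / 0 0 0 0 0 0
t=3: a0@(0,2) a1@(0,2) a2@(0,2) a3@(0,2) a4@(3,1) | pheromone: 0 3 10 0 0 0 / 0 0 0 0 0 0 / 0 0 0 0 0 0 / 0 2 0 0 0 0 / 0 0 0 0 0 0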